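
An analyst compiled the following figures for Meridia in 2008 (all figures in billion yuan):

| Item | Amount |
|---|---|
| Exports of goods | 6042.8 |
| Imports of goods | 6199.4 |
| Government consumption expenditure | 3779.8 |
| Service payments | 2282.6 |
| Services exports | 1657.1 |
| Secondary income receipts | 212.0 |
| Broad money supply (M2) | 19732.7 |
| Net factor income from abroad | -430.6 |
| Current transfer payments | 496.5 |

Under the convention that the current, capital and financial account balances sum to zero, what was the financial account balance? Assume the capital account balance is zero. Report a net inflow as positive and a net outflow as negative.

Goods balance = 6042.8 - 6199.4 = -156.6
Services balance = 1657.1 - 2282.6 = -625.5
Trade balance (goods + services) = -156.6 + (-625.5) = -782.1
Net primary income = -430.6
Net secondary income = 212.0 - 496.5 = -284.5
Current account = -782.1 + (-430.6) + (-284.5) = -1497.2
Financial account = -(-1497.2) = 1497.2

1497.2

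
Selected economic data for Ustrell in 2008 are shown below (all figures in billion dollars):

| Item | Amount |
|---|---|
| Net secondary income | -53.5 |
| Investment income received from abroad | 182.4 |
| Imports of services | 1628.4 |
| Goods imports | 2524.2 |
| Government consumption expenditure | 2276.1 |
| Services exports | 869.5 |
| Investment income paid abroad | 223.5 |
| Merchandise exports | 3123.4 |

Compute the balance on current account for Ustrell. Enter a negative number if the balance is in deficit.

Goods balance = 3123.4 - 2524.2 = 599.2
Services balance = 869.5 - 1628.4 = -758.9
Trade balance (goods + services) = 599.2 + (-758.9) = -159.7
Net primary income = 182.4 - 223.5 = -41.1
Net secondary income = -53.5
Current account = -159.7 + (-41.1) + (-53.5) = -254.3

-254.3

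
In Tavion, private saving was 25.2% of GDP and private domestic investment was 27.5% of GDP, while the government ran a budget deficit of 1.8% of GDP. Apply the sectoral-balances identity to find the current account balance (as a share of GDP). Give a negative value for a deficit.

By the sectoral-balances identity, CA = (S_private - I) + (T - G).
Private balance = 25.2 - 27.5 = -2.3
Government balance (T - G) = -1.8
CA = -2.3 + (-1.8) = -4.1

-4.1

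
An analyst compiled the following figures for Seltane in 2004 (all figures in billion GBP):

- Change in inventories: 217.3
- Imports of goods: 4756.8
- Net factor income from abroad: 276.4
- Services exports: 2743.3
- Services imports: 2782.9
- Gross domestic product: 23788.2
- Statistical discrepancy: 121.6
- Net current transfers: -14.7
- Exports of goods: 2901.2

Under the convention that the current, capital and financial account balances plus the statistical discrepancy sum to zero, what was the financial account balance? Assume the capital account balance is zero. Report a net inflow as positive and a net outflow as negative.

Goods balance = 2901.2 - 4756.8 = -1855.6
Services balance = 2743.3 - 2782.9 = -39.6
Trade balance (goods + services) = -1855.6 + (-39.6) = -1895.2
Net primary income = 276.4
Net secondary income = -14.7
Current account = -1895.2 + 276.4 + (-14.7) = -1633.5
Financial account = -(-1633.5 + 121.6) = 1511.9

1511.9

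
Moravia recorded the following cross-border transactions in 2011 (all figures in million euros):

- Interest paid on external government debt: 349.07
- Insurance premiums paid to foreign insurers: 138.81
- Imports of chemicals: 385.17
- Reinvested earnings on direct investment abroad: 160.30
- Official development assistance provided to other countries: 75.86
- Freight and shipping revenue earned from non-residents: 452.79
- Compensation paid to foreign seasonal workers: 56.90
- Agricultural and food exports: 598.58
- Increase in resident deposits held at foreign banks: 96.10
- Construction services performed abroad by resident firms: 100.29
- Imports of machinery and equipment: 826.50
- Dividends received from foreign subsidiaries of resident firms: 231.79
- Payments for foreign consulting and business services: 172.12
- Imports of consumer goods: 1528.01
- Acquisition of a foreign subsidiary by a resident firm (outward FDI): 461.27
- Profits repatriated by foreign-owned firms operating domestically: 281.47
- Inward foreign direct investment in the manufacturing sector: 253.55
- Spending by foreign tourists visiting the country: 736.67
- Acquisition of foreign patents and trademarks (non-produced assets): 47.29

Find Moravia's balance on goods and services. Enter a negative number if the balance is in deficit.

-1162.28

Goods: -1528.01 + 598.58 - 385.17 - 826.50 = -2141.10
Services: -172.12 - 138.81 + 736.67 + 452.79 + 100.29 = 978.82
Trade balance = -2141.10 + 978.82 = -1162.28
(Excluded from the trade balance — primary income: interest paid on external government debt 349.07, reinvested earnings on direct investment abroad 160.30, compensation paid to foreign seasonal workers 56.90, dividends received from foreign subsidiaries of resident firms 231.79, profits repatriated by foreign-owned firms operating domestically 281.47; secondary income: official development assistance provided to other countries 75.86; financial account: increase in resident deposits held at foreign banks 96.10, acquisition of a foreign subsidiary by a resident firm (outward FDI) 461.27, inward foreign direct investment in the manufacturing sector 253.55; capital account: acquisition of foreign patents and trademarks (non-produced assets) 47.29.)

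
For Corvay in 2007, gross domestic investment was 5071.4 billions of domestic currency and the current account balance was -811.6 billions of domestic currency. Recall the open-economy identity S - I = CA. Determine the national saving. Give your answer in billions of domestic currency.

S = I + CA = 5071.4 + (-811.6) = 4259.8

4259.8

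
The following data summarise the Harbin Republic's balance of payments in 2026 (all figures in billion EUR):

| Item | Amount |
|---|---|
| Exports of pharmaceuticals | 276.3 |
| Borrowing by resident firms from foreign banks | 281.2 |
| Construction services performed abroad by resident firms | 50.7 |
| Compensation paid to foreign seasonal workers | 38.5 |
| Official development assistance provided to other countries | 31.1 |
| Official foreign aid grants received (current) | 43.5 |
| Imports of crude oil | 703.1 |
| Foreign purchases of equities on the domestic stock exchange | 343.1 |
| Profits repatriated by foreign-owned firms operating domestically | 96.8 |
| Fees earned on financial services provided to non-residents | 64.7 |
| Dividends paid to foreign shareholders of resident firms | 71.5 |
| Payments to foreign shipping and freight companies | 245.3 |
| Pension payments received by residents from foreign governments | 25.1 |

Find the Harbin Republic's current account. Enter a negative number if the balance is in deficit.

Goods: 276.3 - 703.1 = -426.8
Services: 50.7 + 64.7 - 245.3 = -129.9
Primary income: -96.8 - 38.5 - 71.5 = -206.8
Secondary income: -31.1 + 43.5 + 25.1 = 37.5
Current account = (-426.8) + (-129.9) + (-206.8) + 37.5 = -726.0
(Excluded from the current account — financial account: borrowing by resident firms from foreign banks 281.2, foreign purchases of equities on the domestic stock exchange 343.1.)

-726.0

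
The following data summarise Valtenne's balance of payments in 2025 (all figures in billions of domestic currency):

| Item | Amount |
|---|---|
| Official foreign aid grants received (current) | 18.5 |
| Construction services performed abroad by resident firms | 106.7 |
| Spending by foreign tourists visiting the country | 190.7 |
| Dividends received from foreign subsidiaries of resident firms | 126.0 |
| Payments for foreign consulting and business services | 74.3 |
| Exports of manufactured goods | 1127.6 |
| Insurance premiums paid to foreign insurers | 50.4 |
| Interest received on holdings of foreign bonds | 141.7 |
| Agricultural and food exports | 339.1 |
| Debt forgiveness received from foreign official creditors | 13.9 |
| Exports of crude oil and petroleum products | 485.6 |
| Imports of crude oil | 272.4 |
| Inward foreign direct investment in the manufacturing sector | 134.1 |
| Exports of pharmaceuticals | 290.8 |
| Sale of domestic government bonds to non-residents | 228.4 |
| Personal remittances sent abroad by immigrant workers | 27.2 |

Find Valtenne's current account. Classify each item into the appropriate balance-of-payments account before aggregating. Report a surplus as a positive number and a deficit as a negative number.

2402.4

Goods: 1127.6 + 290.8 + 339.1 + 485.6 - 272.4 = 1970.7
Services: 190.7 + 106.7 - 50.4 - 74.3 = 172.7
Primary income: 141.7 + 126.0 = 267.7
Secondary income: 18.5 - 27.2 = -8.7
Current account = 1970.7 + 172.7 + 267.7 + (-8.7) = 2402.4
(Excluded from the current account — capital account: debt forgiveness received from foreign official creditors 13.9; financial account: inward foreign direct investment in the manufacturing sector 134.1, sale of domestic government bonds to non-residents 228.4.)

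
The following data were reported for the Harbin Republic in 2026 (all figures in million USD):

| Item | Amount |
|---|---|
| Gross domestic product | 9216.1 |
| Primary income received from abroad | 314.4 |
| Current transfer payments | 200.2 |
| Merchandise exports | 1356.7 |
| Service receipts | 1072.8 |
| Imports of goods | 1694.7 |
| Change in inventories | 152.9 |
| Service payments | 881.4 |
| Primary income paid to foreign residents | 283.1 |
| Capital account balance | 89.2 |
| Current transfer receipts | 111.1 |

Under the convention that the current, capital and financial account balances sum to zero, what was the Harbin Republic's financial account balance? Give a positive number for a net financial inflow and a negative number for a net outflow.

Goods balance = 1356.7 - 1694.7 = -338.0
Services balance = 1072.8 - 881.4 = 191.4
Trade balance (goods + services) = -338.0 + 191.4 = -146.6
Net primary income = 314.4 - 283.1 = 31.3
Net secondary income = 111.1 - 200.2 = -89.1
Current account = -146.6 + 31.3 + (-89.1) = -204.4
Financial account = -(-204.4 + 89.2) = 115.2

115.2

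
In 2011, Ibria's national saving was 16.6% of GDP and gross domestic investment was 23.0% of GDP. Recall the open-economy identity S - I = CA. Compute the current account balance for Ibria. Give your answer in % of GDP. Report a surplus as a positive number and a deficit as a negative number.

-6.4

CA = S - I = 16.6 - 23.0 = -6.4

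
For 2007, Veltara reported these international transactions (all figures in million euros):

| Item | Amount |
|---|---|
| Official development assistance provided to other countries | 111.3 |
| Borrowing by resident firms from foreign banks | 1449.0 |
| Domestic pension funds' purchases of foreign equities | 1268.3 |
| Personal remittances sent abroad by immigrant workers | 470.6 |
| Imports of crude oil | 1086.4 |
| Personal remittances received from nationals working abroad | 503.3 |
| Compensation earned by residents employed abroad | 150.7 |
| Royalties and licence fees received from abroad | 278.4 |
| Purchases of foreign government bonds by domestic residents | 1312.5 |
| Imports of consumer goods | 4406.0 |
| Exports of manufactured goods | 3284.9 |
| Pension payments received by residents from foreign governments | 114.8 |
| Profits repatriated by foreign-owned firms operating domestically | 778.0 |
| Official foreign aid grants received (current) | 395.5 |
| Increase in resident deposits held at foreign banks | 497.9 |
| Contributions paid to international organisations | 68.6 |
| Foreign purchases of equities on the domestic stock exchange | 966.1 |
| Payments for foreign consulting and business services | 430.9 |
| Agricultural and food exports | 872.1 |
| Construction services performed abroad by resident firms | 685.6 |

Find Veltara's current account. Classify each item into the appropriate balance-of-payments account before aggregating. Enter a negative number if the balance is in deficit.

-1066.5

Goods: 3284.9 + 872.1 - 1086.4 - 4406.0 = -1335.4
Services: 685.6 - 430.9 + 278.4 = 533.1
Primary income: 150.7 - 778.0 = -627.3
Secondary income: 503.3 - 111.3 - 68.6 + 395.5 + 114.8 - 470.6 = 363.1
Current account = (-1335.4) + 533.1 + (-627.3) + 363.1 = -1066.5
(Excluded from the current account — financial account: borrowing by resident firms from foreign banks 1449.0, domestic pension funds' purchases of foreign equities 1268.3, purchases of foreign government bonds by domestic residents 1312.5, increase in resident deposits held at foreign banks 497.9, foreign purchases of equities on the domestic stock exchange 966.1.)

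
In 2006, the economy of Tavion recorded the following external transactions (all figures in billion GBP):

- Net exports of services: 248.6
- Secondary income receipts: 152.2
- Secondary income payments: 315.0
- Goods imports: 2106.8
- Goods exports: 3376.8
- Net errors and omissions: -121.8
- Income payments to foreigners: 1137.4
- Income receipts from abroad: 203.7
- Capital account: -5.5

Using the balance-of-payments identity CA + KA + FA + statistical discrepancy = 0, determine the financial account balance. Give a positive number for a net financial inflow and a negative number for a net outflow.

-294.8

Goods balance = 3376.8 - 2106.8 = 1270.0
Services balance = 248.6
Trade balance (goods + services) = 1270.0 + 248.6 = 1518.6
Net primary income = 203.7 - 1137.4 = -933.7
Net secondary income = 152.2 - 315.0 = -162.8
Current account = 1518.6 + (-933.7) + (-162.8) = 422.1
Financial account = -(422.1 + (-5.5) + (-121.8)) = -294.8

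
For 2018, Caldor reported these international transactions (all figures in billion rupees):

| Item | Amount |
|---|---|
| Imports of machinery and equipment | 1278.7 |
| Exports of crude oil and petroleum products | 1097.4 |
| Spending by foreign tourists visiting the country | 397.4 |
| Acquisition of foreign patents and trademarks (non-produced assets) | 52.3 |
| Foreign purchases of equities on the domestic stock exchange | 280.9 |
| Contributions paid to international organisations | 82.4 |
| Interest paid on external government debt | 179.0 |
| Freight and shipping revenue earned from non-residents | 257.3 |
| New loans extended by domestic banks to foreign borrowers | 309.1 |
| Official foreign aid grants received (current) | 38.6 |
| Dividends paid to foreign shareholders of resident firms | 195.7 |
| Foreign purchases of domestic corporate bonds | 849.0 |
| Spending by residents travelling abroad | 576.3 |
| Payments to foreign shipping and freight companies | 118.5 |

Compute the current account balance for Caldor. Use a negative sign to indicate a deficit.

Goods: -1278.7 + 1097.4 = -181.3
Services: -118.5 + 397.4 + 257.3 - 576.3 = -40.1
Primary income: -195.7 - 179.0 = -374.7
Secondary income: 38.6 - 82.4 = -43.8
Current account = (-181.3) + (-40.1) + (-374.7) + (-43.8) = -639.9
(Excluded from the current account — capital account: acquisition of foreign patents and trademarks (non-produced assets) 52.3; financial account: foreign purchases of equities on the domestic stock exchange 280.9, new loans extended by domestic banks to foreign borrowers 309.1, foreign purchases of domestic corporate bonds 849.0.)

-639.9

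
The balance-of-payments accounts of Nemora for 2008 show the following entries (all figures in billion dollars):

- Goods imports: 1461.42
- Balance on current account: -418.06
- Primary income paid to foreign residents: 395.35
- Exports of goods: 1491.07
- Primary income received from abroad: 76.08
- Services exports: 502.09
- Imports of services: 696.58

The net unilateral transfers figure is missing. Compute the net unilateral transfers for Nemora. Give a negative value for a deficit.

66.05

Current account = goods balance + services balance + net primary income + net secondary income
Sum of the known components = -484.11
Net unilateral transfers = CA - (known components) = -418.06 - (-484.11) = 66.05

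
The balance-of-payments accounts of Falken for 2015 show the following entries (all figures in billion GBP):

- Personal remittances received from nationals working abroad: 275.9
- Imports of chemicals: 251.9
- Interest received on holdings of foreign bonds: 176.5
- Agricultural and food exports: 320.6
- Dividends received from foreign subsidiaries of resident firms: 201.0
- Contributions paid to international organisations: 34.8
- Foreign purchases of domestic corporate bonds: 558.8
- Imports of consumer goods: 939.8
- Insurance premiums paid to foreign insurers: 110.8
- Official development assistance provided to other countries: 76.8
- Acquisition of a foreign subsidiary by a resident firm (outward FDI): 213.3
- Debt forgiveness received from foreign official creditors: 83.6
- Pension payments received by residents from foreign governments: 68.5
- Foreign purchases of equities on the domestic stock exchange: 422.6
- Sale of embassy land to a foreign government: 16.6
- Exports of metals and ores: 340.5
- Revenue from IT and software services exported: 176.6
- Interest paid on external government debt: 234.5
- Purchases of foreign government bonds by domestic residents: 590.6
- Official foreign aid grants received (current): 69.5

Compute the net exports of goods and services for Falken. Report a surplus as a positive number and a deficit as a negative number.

-464.8

Goods: -939.8 + 320.6 - 251.9 + 340.5 = -530.6
Services: 176.6 - 110.8 = 65.8
Trade balance = -530.6 + 65.8 = -464.8
(Excluded from the trade balance — secondary income: personal remittances received from nationals working abroad 275.9, contributions paid to international organisations 34.8, official development assistance provided to other countries 76.8, pension payments received by residents from foreign governments 68.5, official foreign aid grants received (current) 69.5; primary income: interest received on holdings of foreign bonds 176.5, dividends received from foreign subsidiaries of resident firms 201.0, interest paid on external government debt 234.5; financial account: foreign purchases of domestic corporate bonds 558.8, acquisition of a foreign subsidiary by a resident firm (outward FDI) 213.3, foreign purchases of equities on the domestic stock exchange 422.6, purchases of foreign government bonds by domestic residents 590.6; capital account: debt forgiveness received from foreign official creditors 83.6, sale of embassy land to a foreign government 16.6.)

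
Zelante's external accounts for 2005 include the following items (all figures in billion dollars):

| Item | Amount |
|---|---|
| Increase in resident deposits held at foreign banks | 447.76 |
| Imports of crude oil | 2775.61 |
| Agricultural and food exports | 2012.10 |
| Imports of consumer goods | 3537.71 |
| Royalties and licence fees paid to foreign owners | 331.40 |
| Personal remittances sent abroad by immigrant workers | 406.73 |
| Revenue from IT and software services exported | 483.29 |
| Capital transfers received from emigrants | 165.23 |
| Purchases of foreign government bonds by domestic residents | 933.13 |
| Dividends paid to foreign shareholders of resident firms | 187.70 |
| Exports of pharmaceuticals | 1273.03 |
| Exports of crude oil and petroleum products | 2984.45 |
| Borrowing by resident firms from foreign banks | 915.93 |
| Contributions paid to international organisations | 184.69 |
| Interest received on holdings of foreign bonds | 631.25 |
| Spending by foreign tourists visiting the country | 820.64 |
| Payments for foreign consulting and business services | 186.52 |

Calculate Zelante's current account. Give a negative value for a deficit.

Goods: -3537.71 + 1273.03 + 2984.45 + 2012.10 - 2775.61 = -43.74
Services: -331.40 + 820.64 - 186.52 + 483.29 = 786.01
Primary income: 631.25 - 187.70 = 443.55
Secondary income: -406.73 - 184.69 = -591.42
Current account = (-43.74) + 786.01 + 443.55 + (-591.42) = 594.40
(Excluded from the current account — financial account: increase in resident deposits held at foreign banks 447.76, purchases of foreign government bonds by domestic residents 933.13, borrowing by resident firms from foreign banks 915.93; capital account: capital transfers received from emigrants 165.23.)

594.40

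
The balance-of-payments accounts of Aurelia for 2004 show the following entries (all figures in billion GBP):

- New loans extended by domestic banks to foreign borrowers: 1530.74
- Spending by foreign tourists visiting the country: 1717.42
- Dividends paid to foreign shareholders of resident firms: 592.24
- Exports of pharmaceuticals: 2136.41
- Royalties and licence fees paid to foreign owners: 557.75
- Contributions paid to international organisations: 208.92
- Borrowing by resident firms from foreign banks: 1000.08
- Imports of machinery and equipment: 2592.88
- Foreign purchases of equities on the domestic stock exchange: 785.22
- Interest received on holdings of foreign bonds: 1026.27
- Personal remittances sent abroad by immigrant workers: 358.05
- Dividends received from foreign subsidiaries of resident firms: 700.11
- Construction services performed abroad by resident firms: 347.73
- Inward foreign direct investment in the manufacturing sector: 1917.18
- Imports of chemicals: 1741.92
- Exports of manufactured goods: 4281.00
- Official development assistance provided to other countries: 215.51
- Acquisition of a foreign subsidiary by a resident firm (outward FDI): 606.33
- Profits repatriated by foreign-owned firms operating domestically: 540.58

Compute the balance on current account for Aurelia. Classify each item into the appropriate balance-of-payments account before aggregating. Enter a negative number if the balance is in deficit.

3401.09

Goods: 2136.41 - 2592.88 - 1741.92 + 4281.00 = 2082.61
Services: 347.73 - 557.75 + 1717.42 = 1507.40
Primary income: -592.24 + 1026.27 - 540.58 + 700.11 = 593.56
Secondary income: -208.92 - 215.51 - 358.05 = -782.48
Current account = 2082.61 + 1507.40 + 593.56 + (-782.48) = 3401.09
(Excluded from the current account — financial account: new loans extended by domestic banks to foreign borrowers 1530.74, borrowing by resident firms from foreign banks 1000.08, foreign purchases of equities on the domestic stock exchange 785.22, inward foreign direct investment in the manufacturing sector 1917.18, acquisition of a foreign subsidiary by a resident firm (outward FDI) 606.33.)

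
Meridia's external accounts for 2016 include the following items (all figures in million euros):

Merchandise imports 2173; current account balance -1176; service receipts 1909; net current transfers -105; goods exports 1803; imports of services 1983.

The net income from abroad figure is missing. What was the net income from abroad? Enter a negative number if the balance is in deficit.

Current account = goods balance + services balance + net primary income + net secondary income
Sum of the known components = -549
Net income from abroad = CA - (known components) = -1176 - (-549) = -627

-627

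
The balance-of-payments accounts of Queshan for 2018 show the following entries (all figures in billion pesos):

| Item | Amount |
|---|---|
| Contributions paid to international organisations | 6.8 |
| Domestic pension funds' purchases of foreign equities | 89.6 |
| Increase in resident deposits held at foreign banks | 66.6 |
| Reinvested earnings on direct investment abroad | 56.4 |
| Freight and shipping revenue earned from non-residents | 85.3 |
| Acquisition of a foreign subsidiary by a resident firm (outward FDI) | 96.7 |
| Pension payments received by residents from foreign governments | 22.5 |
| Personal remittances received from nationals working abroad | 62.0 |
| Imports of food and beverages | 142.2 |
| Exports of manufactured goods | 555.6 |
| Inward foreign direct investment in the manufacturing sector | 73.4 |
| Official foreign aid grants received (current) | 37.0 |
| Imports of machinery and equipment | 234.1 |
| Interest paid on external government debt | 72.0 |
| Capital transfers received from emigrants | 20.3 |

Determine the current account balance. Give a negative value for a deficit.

363.7

Goods: -234.1 + 555.6 - 142.2 = 179.3
Services: 85.3
Primary income: 56.4 - 72.0 = -15.6
Secondary income: 22.5 + 37.0 - 6.8 + 62.0 = 114.7
Current account = 179.3 + 85.3 + (-15.6) + 114.7 = 363.7
(Excluded from the current account — financial account: domestic pension funds' purchases of foreign equities 89.6, increase in resident deposits held at foreign banks 66.6, acquisition of a foreign subsidiary by a resident firm (outward FDI) 96.7, inward foreign direct investment in the manufacturing sector 73.4; capital account: capital transfers received from emigrants 20.3.)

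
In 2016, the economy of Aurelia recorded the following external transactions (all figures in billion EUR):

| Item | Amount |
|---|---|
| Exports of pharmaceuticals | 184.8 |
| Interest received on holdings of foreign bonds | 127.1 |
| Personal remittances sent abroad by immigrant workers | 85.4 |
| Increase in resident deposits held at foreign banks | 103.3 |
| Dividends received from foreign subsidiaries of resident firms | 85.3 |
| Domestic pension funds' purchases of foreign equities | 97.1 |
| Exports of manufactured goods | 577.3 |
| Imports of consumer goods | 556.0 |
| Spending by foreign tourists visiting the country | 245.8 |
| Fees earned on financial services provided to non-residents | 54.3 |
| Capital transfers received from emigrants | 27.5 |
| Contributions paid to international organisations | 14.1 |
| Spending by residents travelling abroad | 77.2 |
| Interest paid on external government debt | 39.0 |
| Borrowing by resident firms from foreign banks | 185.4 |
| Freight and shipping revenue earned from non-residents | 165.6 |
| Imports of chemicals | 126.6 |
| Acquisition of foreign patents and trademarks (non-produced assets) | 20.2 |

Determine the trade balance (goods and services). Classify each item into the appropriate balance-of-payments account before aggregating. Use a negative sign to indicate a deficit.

Goods: -556.0 + 184.8 - 126.6 + 577.3 = 79.5
Services: 245.8 + 54.3 + 165.6 - 77.2 = 388.5
Trade balance = 79.5 + 388.5 = 468.0
(Excluded from the trade balance — primary income: interest received on holdings of foreign bonds 127.1, dividends received from foreign subsidiaries of resident firms 85.3, interest paid on external government debt 39.0; secondary income: personal remittances sent abroad by immigrant workers 85.4, contributions paid to international organisations 14.1; financial account: increase in resident deposits held at foreign banks 103.3, domestic pension funds' purchases of foreign equities 97.1, borrowing by resident firms from foreign banks 185.4; capital account: capital transfers received from emigrants 27.5, acquisition of foreign patents and trademarks (non-produced assets) 20.2.)

468.0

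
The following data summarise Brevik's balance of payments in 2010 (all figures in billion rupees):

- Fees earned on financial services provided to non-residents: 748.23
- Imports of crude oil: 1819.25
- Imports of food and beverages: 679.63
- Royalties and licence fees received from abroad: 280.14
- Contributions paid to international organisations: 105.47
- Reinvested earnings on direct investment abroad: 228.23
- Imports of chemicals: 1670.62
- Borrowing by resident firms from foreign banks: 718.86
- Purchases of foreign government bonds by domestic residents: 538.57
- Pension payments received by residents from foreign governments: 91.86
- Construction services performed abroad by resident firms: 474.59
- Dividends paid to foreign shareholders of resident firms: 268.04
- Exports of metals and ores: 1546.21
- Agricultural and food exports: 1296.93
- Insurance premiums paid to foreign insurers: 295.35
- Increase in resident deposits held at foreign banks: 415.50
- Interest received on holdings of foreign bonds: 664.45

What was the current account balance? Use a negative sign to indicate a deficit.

492.28

Goods: -1819.25 + 1546.21 + 1296.93 - 1670.62 - 679.63 = -1326.36
Services: 280.14 + 748.23 + 474.59 - 295.35 = 1207.61
Primary income: 664.45 + 228.23 - 268.04 = 624.64
Secondary income: 91.86 - 105.47 = -13.61
Current account = (-1326.36) + 1207.61 + 624.64 + (-13.61) = 492.28
(Excluded from the current account — financial account: borrowing by resident firms from foreign banks 718.86, purchases of foreign government bonds by domestic residents 538.57, increase in resident deposits held at foreign banks 415.50.)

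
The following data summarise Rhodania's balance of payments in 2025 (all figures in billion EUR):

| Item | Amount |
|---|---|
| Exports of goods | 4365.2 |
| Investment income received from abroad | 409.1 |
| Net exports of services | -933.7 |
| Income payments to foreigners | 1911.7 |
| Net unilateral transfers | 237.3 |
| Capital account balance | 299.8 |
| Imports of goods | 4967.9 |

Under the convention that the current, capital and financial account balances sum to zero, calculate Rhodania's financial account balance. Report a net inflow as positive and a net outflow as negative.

2501.9

Goods balance = 4365.2 - 4967.9 = -602.7
Services balance = -933.7
Trade balance (goods + services) = -602.7 + (-933.7) = -1536.4
Net primary income = 409.1 - 1911.7 = -1502.6
Net secondary income = 237.3
Current account = -1536.4 + (-1502.6) + 237.3 = -2801.7
Financial account = -(-2801.7 + 299.8) = 2501.9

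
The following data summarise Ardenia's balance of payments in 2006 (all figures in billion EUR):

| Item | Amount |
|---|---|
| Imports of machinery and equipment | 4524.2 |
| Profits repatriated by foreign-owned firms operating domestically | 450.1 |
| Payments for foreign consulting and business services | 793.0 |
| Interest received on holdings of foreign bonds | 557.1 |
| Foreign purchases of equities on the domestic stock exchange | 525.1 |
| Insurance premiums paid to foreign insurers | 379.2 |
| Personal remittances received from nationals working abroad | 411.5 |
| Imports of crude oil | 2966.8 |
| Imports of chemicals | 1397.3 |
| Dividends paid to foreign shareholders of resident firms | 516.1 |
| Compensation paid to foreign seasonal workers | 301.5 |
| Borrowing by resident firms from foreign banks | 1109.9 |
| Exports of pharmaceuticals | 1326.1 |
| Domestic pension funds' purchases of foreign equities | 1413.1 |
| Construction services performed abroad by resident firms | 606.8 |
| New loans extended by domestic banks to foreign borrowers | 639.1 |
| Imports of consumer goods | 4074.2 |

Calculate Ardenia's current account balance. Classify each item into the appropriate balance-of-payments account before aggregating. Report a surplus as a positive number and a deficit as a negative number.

Goods: -2966.8 - 1397.3 - 4524.2 - 4074.2 + 1326.1 = -11636.4
Services: -793.0 - 379.2 + 606.8 = -565.4
Primary income: -516.1 - 301.5 - 450.1 + 557.1 = -710.6
Secondary income: 411.5
Current account = (-11636.4) + (-565.4) + (-710.6) + 411.5 = -12500.9
(Excluded from the current account — financial account: foreign purchases of equities on the domestic stock exchange 525.1, borrowing by resident firms from foreign banks 1109.9, domestic pension funds' purchases of foreign equities 1413.1, new loans extended by domestic banks to foreign borrowers 639.1.)

-12500.9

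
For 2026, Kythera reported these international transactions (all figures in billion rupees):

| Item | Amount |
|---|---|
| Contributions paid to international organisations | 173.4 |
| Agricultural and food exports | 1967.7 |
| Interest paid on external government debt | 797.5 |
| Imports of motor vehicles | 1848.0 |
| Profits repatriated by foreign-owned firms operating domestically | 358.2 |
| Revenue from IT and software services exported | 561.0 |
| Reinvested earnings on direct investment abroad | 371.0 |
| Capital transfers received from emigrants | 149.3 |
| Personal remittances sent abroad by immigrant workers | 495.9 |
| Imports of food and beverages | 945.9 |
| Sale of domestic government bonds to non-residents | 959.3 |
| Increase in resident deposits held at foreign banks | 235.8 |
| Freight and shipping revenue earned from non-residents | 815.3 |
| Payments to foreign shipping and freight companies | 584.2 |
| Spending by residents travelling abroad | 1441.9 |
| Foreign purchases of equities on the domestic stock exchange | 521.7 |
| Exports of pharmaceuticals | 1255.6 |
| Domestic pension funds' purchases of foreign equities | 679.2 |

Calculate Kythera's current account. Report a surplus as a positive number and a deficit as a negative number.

-1674.4

Goods: -945.9 - 1848.0 + 1967.7 + 1255.6 = 429.4
Services: -1441.9 - 584.2 + 815.3 + 561.0 = -649.8
Primary income: 371.0 - 358.2 - 797.5 = -784.7
Secondary income: -495.9 - 173.4 = -669.3
Current account = 429.4 + (-649.8) + (-784.7) + (-669.3) = -1674.4
(Excluded from the current account — capital account: capital transfers received from emigrants 149.3; financial account: sale of domestic government bonds to non-residents 959.3, increase in resident deposits held at foreign banks 235.8, foreign purchases of equities on the domestic stock exchange 521.7, domestic pension funds' purchases of foreign equities 679.2.)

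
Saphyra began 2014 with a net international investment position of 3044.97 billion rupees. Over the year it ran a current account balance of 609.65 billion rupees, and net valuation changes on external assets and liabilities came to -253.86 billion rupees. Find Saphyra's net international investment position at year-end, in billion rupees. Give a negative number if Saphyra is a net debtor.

Change in NIIP = current account + net valuation change = 609.65 + (-253.86) = 355.79
End-of-year NIIP = 3044.97 + 355.79 = 3400.76

3400.76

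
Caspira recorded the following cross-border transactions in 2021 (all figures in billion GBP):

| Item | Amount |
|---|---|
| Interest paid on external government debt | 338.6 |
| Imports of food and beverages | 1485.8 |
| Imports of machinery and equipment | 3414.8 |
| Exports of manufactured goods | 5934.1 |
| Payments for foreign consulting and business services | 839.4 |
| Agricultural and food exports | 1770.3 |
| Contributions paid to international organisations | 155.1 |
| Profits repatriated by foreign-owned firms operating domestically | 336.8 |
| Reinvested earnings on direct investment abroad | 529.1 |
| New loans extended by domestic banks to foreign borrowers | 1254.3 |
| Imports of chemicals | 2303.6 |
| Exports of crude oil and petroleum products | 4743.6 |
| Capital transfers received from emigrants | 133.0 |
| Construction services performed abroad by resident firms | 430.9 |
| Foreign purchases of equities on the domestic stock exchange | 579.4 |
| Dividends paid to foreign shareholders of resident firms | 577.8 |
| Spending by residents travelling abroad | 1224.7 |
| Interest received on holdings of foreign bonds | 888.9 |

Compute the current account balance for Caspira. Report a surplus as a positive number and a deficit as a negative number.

Goods: 4743.6 - 3414.8 - 1485.8 - 2303.6 + 5934.1 + 1770.3 = 5243.8
Services: 430.9 - 1224.7 - 839.4 = -1633.2
Primary income: -577.8 - 336.8 + 529.1 + 888.9 - 338.6 = 164.8
Secondary income: -155.1
Current account = 5243.8 + (-1633.2) + 164.8 + (-155.1) = 3620.3
(Excluded from the current account — financial account: new loans extended by domestic banks to foreign borrowers 1254.3, foreign purchases of equities on the domestic stock exchange 579.4; capital account: capital transfers received from emigrants 133.0.)

3620.3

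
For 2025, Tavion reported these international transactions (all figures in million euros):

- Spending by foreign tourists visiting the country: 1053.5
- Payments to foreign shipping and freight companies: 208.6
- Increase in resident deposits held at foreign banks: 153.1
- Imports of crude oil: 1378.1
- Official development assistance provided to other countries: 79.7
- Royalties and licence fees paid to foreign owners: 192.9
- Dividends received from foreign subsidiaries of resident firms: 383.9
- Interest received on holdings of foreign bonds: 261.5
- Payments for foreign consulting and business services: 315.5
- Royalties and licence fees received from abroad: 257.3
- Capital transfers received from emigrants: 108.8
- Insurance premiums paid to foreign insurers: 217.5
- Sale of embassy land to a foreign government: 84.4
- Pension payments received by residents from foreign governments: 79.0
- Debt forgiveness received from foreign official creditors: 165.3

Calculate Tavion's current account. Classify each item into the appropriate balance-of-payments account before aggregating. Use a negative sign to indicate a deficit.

-357.1

Goods: -1378.1
Services: 1053.5 - 192.9 - 208.6 + 257.3 - 315.5 - 217.5 = 376.3
Primary income: 383.9 + 261.5 = 645.4
Secondary income: -79.7 + 79.0 = -0.7
Current account = (-1378.1) + 376.3 + 645.4 + (-0.7) = -357.1
(Excluded from the current account — financial account: increase in resident deposits held at foreign banks 153.1; capital account: capital transfers received from emigrants 108.8, sale of embassy land to a foreign government 84.4, debt forgiveness received from foreign official creditors 165.3.)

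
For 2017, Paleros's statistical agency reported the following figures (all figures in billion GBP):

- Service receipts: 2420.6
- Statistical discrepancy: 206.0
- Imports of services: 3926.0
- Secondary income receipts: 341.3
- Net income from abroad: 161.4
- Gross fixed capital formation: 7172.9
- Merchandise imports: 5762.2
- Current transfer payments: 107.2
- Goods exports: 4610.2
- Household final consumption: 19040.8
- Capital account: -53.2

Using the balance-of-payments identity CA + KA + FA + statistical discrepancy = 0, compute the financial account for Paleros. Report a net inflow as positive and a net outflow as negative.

Goods balance = 4610.2 - 5762.2 = -1152.0
Services balance = 2420.6 - 3926.0 = -1505.4
Trade balance (goods + services) = -1152.0 + (-1505.4) = -2657.4
Net primary income = 161.4
Net secondary income = 341.3 - 107.2 = 234.1
Current account = -2657.4 + 161.4 + 234.1 = -2261.9
Financial account = -(-2261.9 + (-53.2) + 206.0) = 2109.1

2109.1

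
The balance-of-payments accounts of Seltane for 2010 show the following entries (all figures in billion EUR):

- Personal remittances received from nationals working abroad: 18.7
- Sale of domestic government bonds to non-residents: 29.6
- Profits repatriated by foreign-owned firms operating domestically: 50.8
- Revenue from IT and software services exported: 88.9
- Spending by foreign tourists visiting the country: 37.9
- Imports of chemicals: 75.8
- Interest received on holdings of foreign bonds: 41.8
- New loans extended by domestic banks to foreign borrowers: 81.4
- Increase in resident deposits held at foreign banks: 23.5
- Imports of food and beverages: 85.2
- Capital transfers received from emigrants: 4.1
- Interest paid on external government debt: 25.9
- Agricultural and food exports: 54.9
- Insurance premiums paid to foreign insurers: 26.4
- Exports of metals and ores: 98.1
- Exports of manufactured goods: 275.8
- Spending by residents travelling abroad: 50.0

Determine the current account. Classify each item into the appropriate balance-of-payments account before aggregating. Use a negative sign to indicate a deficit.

302.0

Goods: 275.8 + 54.9 - 85.2 + 98.1 - 75.8 = 267.8
Services: -26.4 + 37.9 - 50.0 + 88.9 = 50.4
Primary income: -25.9 + 41.8 - 50.8 = -34.9
Secondary income: 18.7
Current account = 267.8 + 50.4 + (-34.9) + 18.7 = 302.0
(Excluded from the current account — financial account: sale of domestic government bonds to non-residents 29.6, new loans extended by domestic banks to foreign borrowers 81.4, increase in resident deposits held at foreign banks 23.5; capital account: capital transfers received from emigrants 4.1.)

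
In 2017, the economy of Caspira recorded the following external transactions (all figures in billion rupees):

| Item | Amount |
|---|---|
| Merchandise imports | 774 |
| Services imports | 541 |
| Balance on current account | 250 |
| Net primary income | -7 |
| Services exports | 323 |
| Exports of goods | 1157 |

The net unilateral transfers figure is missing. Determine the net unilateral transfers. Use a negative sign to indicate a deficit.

Current account = goods balance + services balance + net primary income + net secondary income
Sum of the known components = 158
Net unilateral transfers = CA - (known components) = 250 - 158 = 92

92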